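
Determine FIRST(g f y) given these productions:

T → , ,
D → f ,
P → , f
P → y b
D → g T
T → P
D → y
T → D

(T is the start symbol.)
To compute FIRST(g f y), process the symbols left to right:
Symbol g is a terminal. Add 'g' and stop.
FIRST(g f y) = { 'g' }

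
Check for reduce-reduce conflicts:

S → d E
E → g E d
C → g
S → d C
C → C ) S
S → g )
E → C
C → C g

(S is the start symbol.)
Yes — I5: [E → C .] vs [S → d C .]

Augment with S' → S and build the canonical LR(0) collection (I0 = CLOSURE({[S' → . S]}), then GOTO on every symbol after a dot until no new states appear). It has 14 states:
  I0: { [S → . d C], [S → . d E], [S → . g )], [S' → . S] }  — shift
  I1: { [S' → S .] }  — accept
  I2: { [C → . C ) S], [C → . C g], [C → . g], [E → . C], [E → . g E d], [S → d . C], [S → d . E] }  — shift
  I3: { [S → g . )] }  — shift
  I4: { [S → g ) .] }  — reduce
  I5: { [C → C . ) S], [C → C . g], [E → C .], [S → d C .] }  — shift, 2 reduces
  I6: { [S → d E .] }  — reduce
  I7: { [C → . C ) S], [C → . C g], [C → . g], [C → g .], [E → . C], [E → . g E d], [E → g . E d] }  — shift, reduce
  I8: { [C → C . ) S], [C → C . g], [E → C .] }  — shift, reduce
  I9: { [E → g E . d] }  — shift
  I10: { [E → g E d .] }  — reduce
  I11: { [C → C ) . S], [S → . d C], [S → . d E], [S → . g )] }  — shift
  I12: { [C → C g .] }  — reduce
  I13: { [C → C ) S .] }  — reduce

I5 contains complete items [E → C .], [S → d C .] — reduce-reduce conflict.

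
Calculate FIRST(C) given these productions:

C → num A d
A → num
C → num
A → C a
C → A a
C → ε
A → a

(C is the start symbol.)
{ 'a', 'num', ε }

To compute FIRST(C), examine every production with C on the left-hand side, reading each right-hand side left to right until a non-nullable symbol is reached.

FIRST sets of the other non-terminals involved (by the same procedure, iterated to a fixed point):
  FIRST(A) = { 'a', 'num' }

From C → num A d:
  - num is a terminal: add 'num' and stop
From C → num:
  - num is a terminal: add 'num' and stop
From C → A a:
  - A is a non-terminal: add FIRST(A) \ {ε} = { 'a', 'num' }
    A is not nullable, so stop
From C → ε:
  - ε-production, so ε ∈ FIRST(C)

Collecting: FIRST(C) = { 'a', 'num', ε }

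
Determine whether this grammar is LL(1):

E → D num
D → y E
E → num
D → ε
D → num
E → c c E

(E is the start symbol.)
No. Predict set conflict for E: { 'num' }

A grammar is LL(1) if for each non-terminal N with multiple productions, the predict sets of those productions are pairwise disjoint, where PREDICT(N → α) = (FIRST(α) \ {ε}) ∪ (FOLLOW(N) if α ⇒* ε).

Relevant sets:
  FIRST(D) = { 'num', 'y', ε }
  FOLLOW(D) = { 'num' }

For E:
  PREDICT(E → D num) = { 'num', 'y' }
  PREDICT(E → num) = { 'num' }
  PREDICT(E → c c E) = { 'c' }
For D:
  PREDICT(D → y E) = { 'y' }
  PREDICT(D → ε) = { 'num' }
  PREDICT(D → num) = { 'num' }

Conflict found: Predict set conflict for E: { 'num' }
The grammar is NOT LL(1).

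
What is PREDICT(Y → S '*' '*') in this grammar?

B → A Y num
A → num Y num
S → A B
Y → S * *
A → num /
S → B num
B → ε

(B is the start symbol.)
{ 'num' }

PREDICT(Y → S '*' '*') = (FIRST(RHS) \ {ε}) ∪ (FOLLOW(Y) if ε ∈ FIRST(RHS), i.e. RHS ⇒* ε)
FIRST(S) = { 'num' }
FIRST(S '*' '*') = { 'num' }
ε ∉ FIRST(S '*' '*'), so FOLLOW(Y) is not added.
PREDICT(Y → S '*' '*') = { 'num' }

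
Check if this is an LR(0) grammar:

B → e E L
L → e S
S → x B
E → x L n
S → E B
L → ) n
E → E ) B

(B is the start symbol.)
Yes, the grammar is LR(0)

A grammar is LR(0) if no state in the canonical LR(0) collection has:
  - both a shift item (dot before a terminal) and a complete item (shift-reduce conflict), or
  - two or more complete items (reduce-reduce conflict; the accept item [B' → B .] counts as a complete item here).

Augment with B' → B and build the canonical LR(0) collection (I0 = CLOSURE({[B' → . B]}), then GOTO on every symbol after a dot until no new states appear). It has 21 states:
  I0: { [B → . e E L], [B' → . B] }  — shift
  I1: { [B' → B .] }  — accept
  I2: { [B → e . E L], [E → . E ) B], [E → . x L n] }  — shift
  I3: { [B → e E . L], [E → E . ) B], [L → . ) n], [L → . e S] }  — shift
  I4: { [E → x . L n], [L → . ) n], [L → . e S] }  — shift
  I5: { [L → ) . n] }  — shift
  I6: { [E → x L . n] }  — shift
  I7: { [E → . E ) B], [E → . x L n], [L → e . S], [S → . E B], [S → . x B] }  — shift
  I8: { [B → . e E L], [E → E . ) B], [S → E . B] }  — shift
  I9: { [L → e S .] }  — reduce
  I10: { [B → . e E L], [E → x . L n], [L → . ) n], [L → . e S], [S → x . B] }  — shift
  I11: { [S → x B .] }  — reduce
  I12: { [B → e . E L], [E → . E ) B], [E → . x L n], [L → e . S], [S → . E B], [S → . x B] }  — shift
  I13: { [B → . e E L], [B → e E . L], [E → E . ) B], [L → . ) n], [L → . e S], [S → E . B] }  — shift
  I14: { [B → . e E L], [E → E ) . B], [L → ) . n] }  — shift
  I15: { [S → E B .] }  — reduce
  I16: { [B → e E L .] }  — reduce
  I17: { [E → E ) B .] }  — reduce
  I18: { [L → ) n .] }  — reduce
  I19: { [B → . e E L], [E → E ) . B] }  — shift
  I20: { [E → x L n .] }  — reduce

Every state is either a pure shift/goto state or contains exactly one complete item and nothing to shift — no conflicts. The grammar is LR(0).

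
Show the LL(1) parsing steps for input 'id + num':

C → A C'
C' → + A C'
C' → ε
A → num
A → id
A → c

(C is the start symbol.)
LL(1) parsing maintains a stack (initially the start symbol over $) and the input. At each step: if the stack top is a terminal, match it against the current input token; if it is a non-terminal N, replace it with the RHS of M[N, lookahead] (the unique production whose predict set contains the lookahead).

Stack is shown with the top on the left.

Stack     Input       Action
----------------------------
C $       id + num $  output C → A C'
A C' $    id + num $  output A → id
id C' $   id + num $  match 'id'
C' $      + num $     output C' → + A C'
+ A C' $  + num $     match '+'
A C' $    num $       output A → num
num C' $  num $       match 'num'
C' $      $           output C' → ε
$         $           accept

The string is accepted.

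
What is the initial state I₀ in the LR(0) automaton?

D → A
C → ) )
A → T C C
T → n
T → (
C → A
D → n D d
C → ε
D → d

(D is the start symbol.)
{ [A → . T C C], [D → . A], [D → . d], [D → . n D d], [D' → . D], [T → . (], [T → . n] }

First, augment the grammar with D' → D
I₀ = CLOSURE({ [D' → . D] }):
  [D' → . D] has the dot before D: add [D → . A], [D → . n D d], [D → . d]
  [D → . A] has the dot before A: add [A → . T C C]
  [A → . T C C] has the dot before T: add [T → . n], [T → . (]
No further items can be added.

I₀ = { [A → . T C C], [D → . A], [D → . d], [D → . n D d], [D' → . D], [T → . (], [T → . n] }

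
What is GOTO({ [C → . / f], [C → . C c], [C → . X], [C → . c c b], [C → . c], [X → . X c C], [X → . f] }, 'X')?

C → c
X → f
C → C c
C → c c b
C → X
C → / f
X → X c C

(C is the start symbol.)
GOTO(I, 'X') = CLOSURE({ [A → αX.β] : [A → α.Xβ] ∈ I, X = 'X' })

Items with dot before 'X', with the dot advanced:
  [C → . X] → [C → X .]
  [X → . X c C] → [X → X . c C]
Closure adds nothing (no advanced item has the dot before a non-terminal).

GOTO = { [C → X .], [X → X . c C] }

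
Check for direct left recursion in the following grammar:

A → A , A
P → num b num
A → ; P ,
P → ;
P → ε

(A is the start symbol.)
Yes, A is left-recursive

A → A , A: LEFT RECURSIVE (starts with A)
P → num b num: starts with num
A → ; P ,: starts with ';'
P → ;: starts with ';'
P → ε: starts with ε

The grammar has direct left recursion on: A.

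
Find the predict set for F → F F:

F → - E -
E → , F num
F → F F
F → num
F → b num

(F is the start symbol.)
{ '-', 'b', 'num' }

PREDICT(F → F F) = (FIRST(RHS) \ {ε}) ∪ (FOLLOW(F) if ε ∈ FIRST(RHS), i.e. RHS ⇒* ε)
FIRST(F) = { '-', 'b', 'num' }
FIRST(F F) = { '-', 'b', 'num' }
ε ∉ FIRST(F F), so FOLLOW(F) is not added.
PREDICT(F → F F) = { '-', 'b', 'num' }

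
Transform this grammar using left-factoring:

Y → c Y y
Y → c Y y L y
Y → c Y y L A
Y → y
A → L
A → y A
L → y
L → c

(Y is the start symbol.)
Left-factoring transforms A → αβ₁ | αβ₂ into A → αA' and A' → β₁ | β₂
(α is the longest common prefix among the alternatives). Repeat until
no nonterminal has two alternatives with a common prefix.

Round 1: Y has alternatives sharing prefix 'c Y y'. Introduce Y': Y → c Y y Y'
  Add: Y' → ε
  Add: Y' → L y
  Add: Y' → L A

Round 2: Y' has alternatives sharing prefix 'L'. Introduce Y'': Y' → L Y''
  Add: Y'' → y
  Add: Y'' → A

No remaining common prefixes — done.

Resulting grammar:
Y → c Y y Y'
Y' → ε
Y' → L Y''
Y'' → y
Y'' → A
Y → y
A → L
A → y A
L → y
L → c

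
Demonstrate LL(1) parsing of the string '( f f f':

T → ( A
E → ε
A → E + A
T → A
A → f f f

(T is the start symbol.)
LL(1) parsing maintains a stack (initially the start symbol over $) and the input. At each step: if the stack top is a terminal, match it against the current input token; if it is a non-terminal N, replace it with the RHS of M[N, lookahead] (the unique production whose predict set contains the lookahead).

Stack is shown with the top on the left.

Stack    Input      Action
--------------------------
T $      ( f f f $  output T → ( A
( A $    ( f f f $  match '('
A $      f f f $    output A → f f f
f f f $  f f f $    match 'f'
f f $    f f $      match 'f'
f $      f $        match 'f'
$        $          accept

The string is accepted.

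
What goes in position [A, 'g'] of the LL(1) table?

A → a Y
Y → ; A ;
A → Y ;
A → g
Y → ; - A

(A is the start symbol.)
To find M[A, 'g'], we find productions for A where 'g' is in the predict set (PREDICT(N → α) = (FIRST(α) \ {ε}) ∪ (FOLLOW(N) if α ⇒* ε)).

Relevant sets:
  FIRST(Y) = { ';' }

A → a Y: PREDICT = { 'a' }
A → Y ;: PREDICT = { ';' }
A → g: PREDICT = { 'g' }
  'g' is in predict set, so this production goes in M[A, 'g']

M[A, 'g'] = A → g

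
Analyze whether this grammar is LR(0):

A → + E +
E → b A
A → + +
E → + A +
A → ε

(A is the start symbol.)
A grammar is LR(0) if no state in the canonical LR(0) collection has:
  - both a shift item (dot before a terminal) and a complete item (shift-reduce conflict), or
  - two or more complete items (reduce-reduce conflict; the accept item [A' → A .] counts as a complete item here).

Augment with A' → A and build the canonical LR(0) collection (I0 = CLOSURE({[A' → . A]}), then GOTO on every symbol after a dot until no new states appear). It has 10 states:
  I0: { [A → . + +], [A → . + E +], [A → .], [A' → . A] }  — shift, reduce
  I1: { [A → + . +], [A → + . E +], [E → . + A +], [E → . b A] }  — shift
  I2: { [A' → A .] }  — accept
  I3: { [A → + + .], [A → . + +], [A → . + E +], [A → .], [E → + . A +] }  — shift, 2 reduces
  I4: { [A → + E . +] }  — shift
  I5: { [A → . + +], [A → . + E +], [A → .], [E → b . A] }  — shift, reduce
  I6: { [E → b A .] }  — reduce
  I7: { [A → + E + .] }  — reduce
  I8: { [E → + A . +] }  — shift
  I9: { [E → + A + .] }  — reduce

Conflict in state I0:
  Shift-reduce conflict between [A → .] and [A → . + +]
So the grammar is NOT LR(0).

Answer: No. Shift-reduce conflict between [A → .] and [A → . + +]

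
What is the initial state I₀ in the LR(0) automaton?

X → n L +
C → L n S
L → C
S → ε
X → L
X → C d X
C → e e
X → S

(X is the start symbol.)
First, augment the grammar with X' → X
I₀ = CLOSURE({ [X' → . X] }):
  [X' → . X] has the dot before X: add [X → . n L +], [X → . L], [X → . C d X], [X → . S]
  [X → . L] has the dot before L: add [L → . C]
  [X → . C d X] has the dot before C: add [C → . L n S], [C → . e e]
  [X → . S] has the dot before S: add [S → .]
No further items can be added.

I₀ = { [C → . L n S], [C → . e e], [L → . C], [S → .], [X → . C d X], [X → . L], [X → . S], [X → . n L +], [X' → . X] }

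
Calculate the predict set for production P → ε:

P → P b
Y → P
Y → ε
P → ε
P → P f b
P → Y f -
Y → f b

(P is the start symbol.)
{ $, 'b', 'f' }

PREDICT(P → ε) = (FIRST(RHS) \ {ε}) ∪ (FOLLOW(P) if ε ∈ FIRST(RHS), i.e. RHS ⇒* ε)
The right-hand side is ε (FIRST(ε) = { ε }), so the predict set is FOLLOW(P) = { $, 'b', 'f' }
PREDICT(P → ε) = { $, 'b', 'f' }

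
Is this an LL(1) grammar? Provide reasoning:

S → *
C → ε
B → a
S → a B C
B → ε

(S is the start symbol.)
Yes, the grammar is LL(1).

Relevant sets:
  FOLLOW(B) = { $ }

For S:
  PREDICT(S → '*') = { '*' }
  PREDICT(S → a B C) = { 'a' }
For B:
  PREDICT(B → a) = { 'a' }
  PREDICT(B → ε) = { $ }
C has a single production, so nothing to check there.

All predict sets are disjoint. The grammar IS LL(1).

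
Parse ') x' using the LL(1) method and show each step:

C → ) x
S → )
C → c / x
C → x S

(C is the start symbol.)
LL(1) parsing maintains a stack (initially the start symbol over $) and the input. At each step: if the stack top is a terminal, match it against the current input token; if it is a non-terminal N, replace it with the RHS of M[N, lookahead] (the unique production whose predict set contains the lookahead).

Stack is shown with the top on the left.

Stack  Input  Action
--------------------
C $    ) x $  output C → ) x
) x $  ) x $  match ')'
x $    x $    match 'x'
$      $      accept

The string is accepted.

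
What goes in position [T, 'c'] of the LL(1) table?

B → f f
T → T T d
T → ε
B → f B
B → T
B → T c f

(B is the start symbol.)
T → ε

To find M[T, 'c'], we find productions for T where 'c' is in the predict set (PREDICT(N → α) = (FIRST(α) \ {ε}) ∪ (FOLLOW(N) if α ⇒* ε)).

Relevant sets:
  FIRST(T) = { 'd', ε }
  FOLLOW(T) = { $, 'c', 'd' }

T → T T d: PREDICT = { 'd' }
T → ε: PREDICT = { $, 'c', 'd' }
  'c' is in predict set, so this production goes in M[T, 'c']

M[T, 'c'] = T → ε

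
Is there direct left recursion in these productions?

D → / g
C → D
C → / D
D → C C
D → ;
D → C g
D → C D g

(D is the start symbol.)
No direct left recursion

Direct left recursion occurs when N → N α for some non-terminal N (the right-hand side begins with the left-hand side itself).

D → / g: starts with '/'
C → D: starts with D
C → / D: starts with '/'
D → C C: starts with C
D → ;: starts with ';'
D → C g: starts with C
D → C D g: starts with C

No direct left recursion found.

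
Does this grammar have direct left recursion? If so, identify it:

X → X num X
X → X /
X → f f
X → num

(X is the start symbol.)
X → X num X: LEFT RECURSIVE (starts with X)
X → X /: LEFT RECURSIVE (starts with X)
X → f f: starts with f
X → num: starts with num

The grammar has direct left recursion on: X.

Answer: Yes, X is left-recursive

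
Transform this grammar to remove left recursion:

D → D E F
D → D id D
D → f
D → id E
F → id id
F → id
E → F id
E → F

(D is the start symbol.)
D → f D'
D → id E D'
D' → E F D'
D' → id D D'
D' → ε
F → id id
F → id
E → F id
E → F

D is directly left-recursive. The standard transformation for
  A → A α₁ | ... | A α_m | β₁ | ... | β_n
is
  A  → β₁ A' | ... | β_n A'
  A' → α₁ A' | ... | α_m A' | ε

D → f becomes D → f D'
D → id E becomes D → id E D'
D → D E F becomes D' → E F D'
D → D id D becomes D' → id D D'
Add D' → ε

Productions for other non-terminals are unchanged:
  F → id id
  F → id
  E → F id
  E → F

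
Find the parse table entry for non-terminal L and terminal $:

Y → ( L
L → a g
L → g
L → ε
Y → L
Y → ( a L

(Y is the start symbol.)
To find M[L, $], we find productions for L where $ is in the predict set (PREDICT(N → α) = (FIRST(α) \ {ε}) ∪ (FOLLOW(N) if α ⇒* ε)).

Relevant sets:
  FOLLOW(L) = { $ }

L → a g: PREDICT = { 'a' }
L → g: PREDICT = { 'g' }
L → ε: PREDICT = { $ }
  $ is in predict set, so this production goes in M[L, $]

M[L, $] = L → ε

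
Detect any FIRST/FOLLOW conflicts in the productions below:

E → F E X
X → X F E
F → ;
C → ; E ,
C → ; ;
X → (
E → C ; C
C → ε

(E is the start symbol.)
Nullable non-terminals: C.

C: nullable alternative(s) C → ε; FOLLOW(C) = { $, '(', ',', ';' }
  C → ; E ,: FIRST \ {ε} = { ';' } — overlaps FOLLOW(C) on { ';' }: CONFLICT
  C → ; ;: FIRST \ {ε} = { ';' } — overlaps FOLLOW(C) on { ';' }: CONFLICT
  C → ε: FIRST \ {ε} = { } — this is the only nullable alternative, skip

E, F, X have no nullable alternative, so no FIRST/FOLLOW check is needed there.

So the grammar has 2 FIRST/FOLLOW conflicts (marked CONFLICT above).

Answer: Yes. C → ';' E ',' with FOLLOW(C) on { ';' }; C → ';' ';' with FOLLOW(C) on { ';' }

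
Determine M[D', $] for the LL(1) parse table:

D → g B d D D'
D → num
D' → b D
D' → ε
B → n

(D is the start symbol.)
D' → ε

To find M[D', $], we find productions for D' where $ is in the predict set (PREDICT(N → α) = (FIRST(α) \ {ε}) ∪ (FOLLOW(N) if α ⇒* ε)).

Relevant sets:
  FOLLOW(D') = { $, 'b' }

D' → b D: PREDICT = { 'b' }
D' → ε: PREDICT = { $, 'b' }
  $ is in predict set, so this production goes in M[D', $]

M[D', $] = D' → ε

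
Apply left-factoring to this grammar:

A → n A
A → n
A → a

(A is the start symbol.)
A → n A'
A' → A
A' → ε
A → a

Left-factoring transforms A → αβ₁ | αβ₂ into A → αA' and A' → β₁ | β₂
(α is the longest common prefix among the alternatives). Repeat until
no nonterminal has two alternatives with a common prefix.

Round 1: A has alternatives sharing prefix 'n'. Introduce A': A → n A'
  Add: A' → A
  Add: A' → ε

No remaining common prefixes — done.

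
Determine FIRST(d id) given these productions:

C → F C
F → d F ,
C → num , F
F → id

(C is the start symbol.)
To compute FIRST(d id), process the symbols left to right:
Symbol d is a terminal. Add 'd' and stop.
FIRST(d id) = { 'd' }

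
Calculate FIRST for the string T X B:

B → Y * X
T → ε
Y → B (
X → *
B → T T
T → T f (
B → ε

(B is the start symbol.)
{ '*', 'f' }

FIRST sets of the non-terminals involved (from the grammar, by fixed-point iteration):
  FIRST(T) = { 'f', ε }
  FIRST(X) = { '*' }

To compute FIRST(T X B), process the symbols left to right:
Symbol T is a non-terminal. Add FIRST(T) \ {ε} = { 'f' }
T is nullable (ε ∈ FIRST(T)), continue to the next symbol.
Symbol X is a non-terminal. Add FIRST(X) \ {ε} = { '*' }
X is not nullable (ε ∉ FIRST(X)), so stop here.
FIRST(T X B) = { '*', 'f' }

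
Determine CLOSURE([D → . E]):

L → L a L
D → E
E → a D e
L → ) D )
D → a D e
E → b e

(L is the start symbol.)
{ [D → . E], [E → . a D e], [E → . b e] }

To compute CLOSURE, for each item [A → α.Bβ] where B is a non-terminal, add [B → .γ] for all productions B → γ; repeat for the newly added items until nothing changes.

Start with: [D → . E]
  [D → . E] has the dot before E: add [E → . a D e], [E → . b e]
No further items can be added.

CLOSURE = { [D → . E], [E → . a D e], [E → . b e] }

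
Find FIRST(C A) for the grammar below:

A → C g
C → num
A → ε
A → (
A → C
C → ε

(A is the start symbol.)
FIRST sets of the non-terminals involved (from the grammar, by fixed-point iteration):
  FIRST(C) = { 'num', ε }
  FIRST(A) = { '(', 'g', 'num', ε }

To compute FIRST(C A), process the symbols left to right:
Symbol C is a non-terminal. Add FIRST(C) \ {ε} = { 'num' }
C is nullable (ε ∈ FIRST(C)), continue to the next symbol.
Symbol A is a non-terminal. Add FIRST(A) \ {ε} = { '(', 'g', 'num' }
A is nullable (ε ∈ FIRST(A)), continue to the next symbol.
All symbols are nullable, so ε is in the result.
FIRST(C A) = { '(', 'g', 'num', ε }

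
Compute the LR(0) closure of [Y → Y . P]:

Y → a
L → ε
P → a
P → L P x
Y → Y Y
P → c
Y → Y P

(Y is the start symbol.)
{ [L → .], [P → . L P x], [P → . a], [P → . c], [Y → Y . P] }

Start with: [Y → Y . P]
  [Y → Y . P] has the dot before P: add [P → . a], [P → . L P x], [P → . c]
  [P → . L P x] has the dot before L: add [L → .]
No further items can be added.

CLOSURE = { [L → .], [P → . L P x], [P → . a], [P → . c], [Y → Y . P] }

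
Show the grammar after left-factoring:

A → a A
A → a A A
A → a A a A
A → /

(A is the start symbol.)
A → a A A'
A' → ε
A' → A
A' → a A
A → /

Left-factoring transforms A → αβ₁ | αβ₂ into A → αA' and A' → β₁ | β₂
(α is the longest common prefix among the alternatives). Repeat until
no nonterminal has two alternatives with a common prefix.

Round 1: A has alternatives sharing prefix 'a A'. Introduce A': A → a A A'
  Add: A' → ε
  Add: A' → A
  Add: A' → a A

No remaining common prefixes — done.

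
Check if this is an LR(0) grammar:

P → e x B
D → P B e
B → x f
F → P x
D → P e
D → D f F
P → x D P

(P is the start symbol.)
Augment with P' → P and build the canonical LR(0) collection (I0 = CLOSURE({[P' → . P]}), then GOTO on every symbol after a dot until no new states appear). It has 18 states:
  I0: { [P → . e x B], [P → . x D P], [P' → . P] }  — shift
  I1: { [P' → P .] }  — accept
  I2: { [P → e . x B] }  — shift
  I3: { [D → . D f F], [D → . P B e], [D → . P e], [P → . e x B], [P → . x D P], [P → x . D P] }  — shift
  I4: { [D → D . f F], [P → . e x B], [P → . x D P], [P → x D . P] }  — shift
  I5: { [B → . x f], [D → P . B e], [D → P . e] }  — shift
  I6: { [D → P B . e] }  — shift
  I7: { [D → P e .] }  — reduce
  I8: { [B → x . f] }  — shift
  I9: { [B → x f .] }  — reduce
  I10: { [D → P B e .] }  — reduce
  I11: { [P → x D P .] }  — reduce
  I12: { [D → D f . F], [F → . P x], [P → . e x B], [P → . x D P] }  — shift
  I13: { [D → D f F .] }  — reduce
  I14: { [F → P . x] }  — shift
  I15: { [F → P x .] }  — reduce
  I16: { [B → . x f], [P → e x . B] }  — shift
  I17: { [P → e x B .] }  — reduce

Every state is either a pure shift/goto state or contains exactly one complete item and nothing to shift — no conflicts. The grammar is LR(0).

Answer: Yes, the grammar is LR(0)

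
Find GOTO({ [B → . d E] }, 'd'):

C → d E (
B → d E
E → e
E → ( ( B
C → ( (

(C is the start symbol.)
{ [B → d . E], [E → . ( ( B], [E → . e] }

GOTO(I, 'd') = CLOSURE({ [A → αX.β] : [A → α.Xβ] ∈ I, X = 'd' })

Items with dot before 'd', with the dot advanced:
  [B → . d E] → [B → d . E]
Closure of the advanced items:
  [B → d . E] has the dot before E: add [E → . e], [E → . ( ( B]

GOTO = { [B → d . E], [E → . ( ( B], [E → . e] }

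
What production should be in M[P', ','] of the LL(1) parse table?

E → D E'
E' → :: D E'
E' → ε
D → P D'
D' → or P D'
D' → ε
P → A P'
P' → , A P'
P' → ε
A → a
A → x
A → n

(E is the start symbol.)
To find M[P', ','], we find productions for P' where ',' is in the predict set (PREDICT(N → α) = (FIRST(α) \ {ε}) ∪ (FOLLOW(N) if α ⇒* ε)).

Relevant sets:
  FOLLOW(P') = { $, '::', 'or' }

P' → , A P': PREDICT = { ',' }
  ',' is in predict set, so this production goes in M[P', ',']
P' → ε: PREDICT = { $, '::', 'or' }

M[P', ','] = P' → , A P'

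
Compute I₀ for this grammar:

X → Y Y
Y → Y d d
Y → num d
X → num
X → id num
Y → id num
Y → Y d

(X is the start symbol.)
First, augment the grammar with X' → X
I₀ = CLOSURE({ [X' → . X] }):
  [X' → . X] has the dot before X: add [X → . Y Y], [X → . num], [X → . id num]
  [X → . Y Y] has the dot before Y: add [Y → . Y d d], [Y → . num d], [Y → . id num], [Y → . Y d]
No further items can be added.

I₀ = { [X → . Y Y], [X → . id num], [X → . num], [X' → . X], [Y → . Y d d], [Y → . Y d], [Y → . id num], [Y → . num d] }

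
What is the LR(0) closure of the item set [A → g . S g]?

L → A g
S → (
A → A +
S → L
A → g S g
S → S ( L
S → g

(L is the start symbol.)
Start with: [A → g . S g]
  [A → g . S g] has the dot before S: add [S → . (], [S → . L], [S → . S ( L], [S → . g]
  [S → . L] has the dot before L: add [L → . A g]
  [L → . A g] has the dot before A: add [A → . A +], [A → . g S g]
No further items can be added.

CLOSURE = { [A → . A +], [A → . g S g], [A → g . S g], [L → . A g], [S → . (], [S → . L], [S → . S ( L], [S → . g] }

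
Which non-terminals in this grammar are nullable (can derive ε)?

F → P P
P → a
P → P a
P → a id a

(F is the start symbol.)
None

There are no ε-productions, so no non-terminal can derive ε.
No non-terminals are nullable.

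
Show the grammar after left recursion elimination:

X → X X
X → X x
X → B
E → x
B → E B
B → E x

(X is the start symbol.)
X → B X'
X' → X X'
X' → x X'
X' → ε
E → x
B → E B
B → E x

X is directly left-recursive. The standard transformation for
  A → A α₁ | ... | A α_m | β₁ | ... | β_n
is
  A  → β₁ A' | ... | β_n A'
  A' → α₁ A' | ... | α_m A' | ε

X → B becomes X → B X'
X → X X becomes X' → X X'
X → X x becomes X' → x X'
Add X' → ε

Productions for other non-terminals are unchanged:
  E → x
  B → E B
  B → E x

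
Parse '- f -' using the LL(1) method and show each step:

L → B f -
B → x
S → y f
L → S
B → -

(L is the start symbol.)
LL(1) parsing maintains a stack (initially the start symbol over $) and the input. At each step: if the stack top is a terminal, match it against the current input token; if it is a non-terminal N, replace it with the RHS of M[N, lookahead] (the unique production whose predict set contains the lookahead).

Stack is shown with the top on the left.

Stack    Input    Action
------------------------
L $      - f - $  output L → B f -
B f - $  - f - $  output B → -
- f - $  - f - $  match '-'
f - $    f - $    match 'f'
- $      - $      match '-'
$        $        accept

The string is accepted.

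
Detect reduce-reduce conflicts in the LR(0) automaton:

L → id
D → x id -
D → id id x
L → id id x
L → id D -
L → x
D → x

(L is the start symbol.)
No reduce-reduce conflicts

A reduce-reduce conflict occurs when an LR(0) state has two complete items [A → α .] and [B → β .] — both call for a reduction, and with no lookahead the parser cannot choose between them.

Augment with L' → L and build the canonical LR(0) collection (I0 = CLOSURE({[L' → . L]}), then GOTO on every symbol after a dot until no new states appear). It has 13 states:
  I0: { [L → . id D -], [L → . id id x], [L → . id], [L → . x], [L' → . L] }  — shift
  I1: { [L' → L .] }  — accept
  I2: { [D → . id id x], [D → . x id -], [D → . x], [L → id . D -], [L → id . id x], [L → id .] }  — shift, reduce
  I3: { [L → x .] }  — reduce
  I4: { [L → id D . -] }  — shift
  I5: { [D → id . id x], [L → id id . x] }  — shift
  I6: { [D → x . id -], [D → x .] }  — shift, reduce
  I7: { [D → x id . -] }  — shift
  I8: { [D → x id - .] }  — reduce
  I9: { [D → id id . x] }  — shift
  I10: { [L → id id x .] }  — reduce
  I11: { [D → id id x .] }  — reduce
  I12: { [L → id D - .] }  — reduce

No state contains more than one complete item.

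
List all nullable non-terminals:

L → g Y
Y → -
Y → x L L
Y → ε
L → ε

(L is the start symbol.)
{ 'L', 'Y' }

ε-productions: Y → ε, L → ε
So Y, L are immediately nullable.
Every non-terminal is now nullable.
Nullable = { 'L', 'Y' }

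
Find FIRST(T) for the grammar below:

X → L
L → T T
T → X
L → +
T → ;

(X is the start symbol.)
{ '+', ';' }

To compute FIRST(T), examine every production with T on the left-hand side, reading each right-hand side left to right until a non-nullable symbol is reached.

FIRST sets of the other non-terminals involved (by the same procedure, iterated to a fixed point):
  FIRST(X) = { '+', ';' }

From T → X:
  - X is a non-terminal: add FIRST(X) \ {ε} = { '+', ';' }
    X is not nullable, so stop
From T → ;:
  - ';' is a terminal: add ';' and stop

Collecting: FIRST(T) = { '+', ';' }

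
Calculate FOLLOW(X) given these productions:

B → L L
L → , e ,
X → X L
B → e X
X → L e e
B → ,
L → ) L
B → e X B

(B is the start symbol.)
To compute FOLLOW(X), find every occurrence of X on a right-hand side N → α X β: add FIRST(β) \ {ε}, and if β is empty or nullable also add FOLLOW(N). Iterate to a fixed point.

In X → X L: X is followed by L, add FIRST(L) \ {ε} = { ')', ',' }
In B → e X: X is at the end, add FOLLOW(B)
In B → e X B: X is followed by B, add FIRST(B) \ {ε} = { ')', ',', 'e' }

The FOLLOW sets referred to above (computed the same way, to a fixed point):
  FOLLOW(B) = { $ }

Taking the union: FOLLOW(X) = { $, ')', ',', 'e' }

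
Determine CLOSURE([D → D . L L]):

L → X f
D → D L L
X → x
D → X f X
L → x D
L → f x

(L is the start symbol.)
{ [D → D . L L], [L → . X f], [L → . f x], [L → . x D], [X → . x] }

To compute CLOSURE, for each item [A → α.Bβ] where B is a non-terminal, add [B → .γ] for all productions B → γ; repeat for the newly added items until nothing changes.

Start with: [D → D . L L]
  [D → D . L L] has the dot before L: add [L → . X f], [L → . x D], [L → . f x]
  [L → . X f] has the dot before X: add [X → . x]
No further items can be added.

CLOSURE = { [D → D . L L], [L → . X f], [L → . f x], [L → . x D], [X → . x] }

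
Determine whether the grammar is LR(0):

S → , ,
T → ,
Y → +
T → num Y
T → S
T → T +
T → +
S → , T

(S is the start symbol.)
A grammar is LR(0) if no state in the canonical LR(0) collection has:
  - both a shift item (dot before a terminal) and a complete item (shift-reduce conflict), or
  - two or more complete items (reduce-reduce conflict; the accept item [S' → S .] counts as a complete item here).

Augment with S' → S and build the canonical LR(0) collection (I0 = CLOSURE({[S' → . S]}), then GOTO on every symbol after a dot until no new states appear). It has 11 states:
  I0: { [S → . , ,], [S → . , T], [S' → . S] }  — shift
  I1: { [S → , . ,], [S → , . T], [S → . , ,], [S → . , T], [T → . +], [T → . ,], [T → . S], [T → . T +], [T → . num Y] }  — shift
  I2: { [S' → S .] }  — accept
  I3: { [T → + .] }  — reduce
  I4: { [S → , , .], [S → , . ,], [S → , . T], [S → . , ,], [S → . , T], [T → , .], [T → . +], [T → . ,], [T → . S], [T → . T +], [T → . num Y] }  — shift, 2 reduces
  I5: { [T → S .] }  — reduce
  I6: { [S → , T .], [T → T . +] }  — shift, reduce
  I7: { [T → num . Y], [Y → . +] }  — shift
  I8: { [Y → + .] }  — reduce
  I9: { [T → num Y .] }  — reduce
  I10: { [T → T + .] }  — reduce

Conflict in state I4:
  Shift-reduce conflict between [S → , , .] and [S → . , ,]
So the grammar is NOT LR(0).

Answer: No. Shift-reduce conflict between [S → , , .] and [S → . , ,]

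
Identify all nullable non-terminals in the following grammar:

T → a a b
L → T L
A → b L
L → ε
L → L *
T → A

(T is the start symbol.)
A non-terminal is nullable if it can derive ε (the empty string): either it has an ε-production, or it has a production whose right-hand side consists entirely of nullable non-terminals.

ε-productions: L → ε
So L is immediately nullable.
No further non-terminal can be added: every production for the remaining non-terminals contains a terminal or a non-nullable non-terminal.
Nullable = { 'L' }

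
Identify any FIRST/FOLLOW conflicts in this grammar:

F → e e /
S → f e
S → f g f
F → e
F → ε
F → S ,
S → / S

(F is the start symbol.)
No FIRST/FOLLOW conflicts.

A FIRST/FOLLOW conflict occurs when a non-terminal N has a nullable alternative N → β (β ⇒* ε) and another alternative N → α with FIRST(α) ∩ FOLLOW(N) ≠ ∅: on such a lookahead the parser cannot decide between expanding α and letting N vanish via β.

Nullable non-terminals: F.
FIRST sets used below: FIRST(S) = { '/', 'f' }

F: nullable alternative(s) F → ε; FOLLOW(F) = { $ }
  F → e e /: FIRST \ {ε} = { 'e' } — disjoint from FOLLOW(F)
  F → e: FIRST \ {ε} = { 'e' } — disjoint from FOLLOW(F)
  F → ε: FIRST \ {ε} = { } — this is the only nullable alternative, skip
  F → S ,: FIRST \ {ε} = { '/', 'f' } — disjoint from FOLLOW(F)

S has no nullable alternative, so no FIRST/FOLLOW check is needed there.

No FIRST/FOLLOW conflicts found.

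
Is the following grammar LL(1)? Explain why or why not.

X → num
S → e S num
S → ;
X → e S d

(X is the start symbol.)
Yes, the grammar is LL(1).

For X:
  PREDICT(X → num) = { 'num' }
  PREDICT(X → e S d) = { 'e' }
For S:
  PREDICT(S → e S num) = { 'e' }
  PREDICT(S → ';') = { ';' }

All predict sets are disjoint. The grammar IS LL(1).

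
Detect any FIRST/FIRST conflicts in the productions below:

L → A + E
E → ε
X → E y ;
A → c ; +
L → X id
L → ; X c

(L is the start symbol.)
FIRST sets of the non-terminals at (or reachable through a nullable prefix from) the front of some alternative:
  FIRST(A) = { 'c' }
  FIRST(X) = { 'y' }

Productions for L:
  L → A + E: FIRST = { 'c' }
  L → X id: FIRST = { 'y' }
  L → ; X c: FIRST = { ';' }
E, X, A have only one production, so no FIRST/FIRST conflict is possible there.

All alternatives of each non-terminal have pairwise disjoint FIRST sets.

Answer: No FIRST/FIRST conflicts.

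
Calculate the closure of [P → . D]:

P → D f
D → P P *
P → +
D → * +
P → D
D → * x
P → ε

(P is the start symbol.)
To compute CLOSURE, for each item [A → α.Bβ] where B is a non-terminal, add [B → .γ] for all productions B → γ; repeat for the newly added items until nothing changes.

Start with: [P → . D]
  [P → . D] has the dot before D: add [D → . P P *], [D → . * +], [D → . * x]
  [D → . P P *] has the dot before P: add [P → . D f], [P → . +], [P → .]
No further items can be added.

CLOSURE = { [D → . * +], [D → . * x], [D → . P P *], [P → . +], [P → . D f], [P → . D], [P → .] }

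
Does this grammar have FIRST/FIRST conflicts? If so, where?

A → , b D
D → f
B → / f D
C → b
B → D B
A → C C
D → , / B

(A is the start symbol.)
No FIRST/FIRST conflicts.

FIRST sets of the non-terminals at (or reachable through a nullable prefix from) the front of some alternative:
  FIRST(C) = { 'b' }
  FIRST(D) = { ',', 'f' }

Productions for A:
  A → , b D: FIRST = { ',' }
  A → C C: FIRST = { 'b' }
Productions for D:
  D → f: FIRST = { 'f' }
  D → , / B: FIRST = { ',' }
Productions for B:
  B → / f D: FIRST = { '/' }
  B → D B: FIRST = { ',', 'f' }
C has only one production, so no FIRST/FIRST conflict is possible there.

All alternatives of each non-terminal have pairwise disjoint FIRST sets.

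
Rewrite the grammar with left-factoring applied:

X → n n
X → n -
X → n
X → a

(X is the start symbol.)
Left-factoring transforms A → αβ₁ | αβ₂ into A → αA' and A' → β₁ | β₂
(α is the longest common prefix among the alternatives). Repeat until
no nonterminal has two alternatives with a common prefix.

Round 1: X has alternatives sharing prefix 'n'. Introduce X': X → n X'
  Add: X' → n
  Add: X' → -
  Add: X' → ε

No remaining common prefixes — done.

Resulting grammar:
X → n X'
X' → n
X' → -
X' → ε
X → a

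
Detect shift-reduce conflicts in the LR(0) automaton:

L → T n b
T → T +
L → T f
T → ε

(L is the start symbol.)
No shift-reduce conflicts

Augment with L' → L and build the canonical LR(0) collection (I0 = CLOSURE({[L' → . L]}), then GOTO on every symbol after a dot until no new states appear). It has 7 states:
  I0: { [L → . T f], [L → . T n b], [L' → . L], [T → . T +], [T → .] }  — reduce
  I1: { [L' → L .] }  — accept
  I2: { [L → T . f], [L → T . n b], [T → T . +] }  — shift
  I3: { [T → T + .] }  — reduce
  I4: { [L → T f .] }  — reduce
  I5: { [L → T n . b] }  — shift
  I6: { [L → T n b .] }  — reduce

No state contains both a complete item and a shift item.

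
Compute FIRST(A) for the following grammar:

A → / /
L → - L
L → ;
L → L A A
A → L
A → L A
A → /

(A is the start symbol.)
To compute FIRST(A), examine every production with A on the left-hand side, reading each right-hand side left to right until a non-nullable symbol is reached.

FIRST sets of the other non-terminals involved (by the same procedure, iterated to a fixed point):
  FIRST(L) = { '-', ';' }

From A → / /:
  - '/' is a terminal: add '/' and stop
From A → L:
  - L is a non-terminal: add FIRST(L) \ {ε} = { '-', ';' }
    L is not nullable, so stop
From A → L A:
  - L is a non-terminal: add FIRST(L) \ {ε} = { '-', ';' }
    L is not nullable, so stop
From A → /:
  - '/' is a terminal: add '/' and stop

Collecting: FIRST(A) = { '-', '/', ';' }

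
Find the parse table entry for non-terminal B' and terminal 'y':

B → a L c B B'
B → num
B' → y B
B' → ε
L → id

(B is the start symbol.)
To find M[B', 'y'], we find productions for B' where 'y' is in the predict set (PREDICT(N → α) = (FIRST(α) \ {ε}) ∪ (FOLLOW(N) if α ⇒* ε)).

Relevant sets:
  FOLLOW(B') = { $, 'y' }

B' → y B: PREDICT = { 'y' }
  'y' is in predict set, so this production goes in M[B', 'y']
B' → ε: PREDICT = { $, 'y' }
  'y' is in predict set, so this production goes in M[B', 'y']

M[B', 'y'] = B' → y B, B' → ε  (a multiply-defined cell — the grammar is not LL(1))

Answer: B' → y B, B' → ε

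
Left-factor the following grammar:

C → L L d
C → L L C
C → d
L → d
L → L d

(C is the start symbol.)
C → L L C'
C' → d
C' → C
C → d
L → d
L → L d

Left-factoring transforms A → αβ₁ | αβ₂ into A → αA' and A' → β₁ | β₂
(α is the longest common prefix among the alternatives). Repeat until
no nonterminal has two alternatives with a common prefix.

Round 1: C has alternatives sharing prefix 'L L'. Introduce C': C → L L C'
  Add: C' → d
  Add: C' → C

No remaining common prefixes — done.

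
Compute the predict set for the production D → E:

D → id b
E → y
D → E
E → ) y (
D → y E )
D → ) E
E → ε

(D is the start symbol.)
PREDICT(D → E) = (FIRST(RHS) \ {ε}) ∪ (FOLLOW(D) if ε ∈ FIRST(RHS), i.e. RHS ⇒* ε)
FIRST(E) = { ')', 'y', ε }
FIRST(E) = { ')', 'y', ε }
ε ∈ FIRST(E) (the right-hand side is nullable), so add FOLLOW(D) = { $ }
PREDICT(D → E) = { $, ')', 'y' }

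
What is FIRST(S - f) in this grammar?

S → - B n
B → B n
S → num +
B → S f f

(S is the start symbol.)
{ '-', 'num' }

FIRST sets of the non-terminals involved (from the grammar, by fixed-point iteration):
  FIRST(S) = { '-', 'num' }

To compute FIRST(S - f), process the symbols left to right:
Symbol S is a non-terminal. Add FIRST(S) \ {ε} = { '-', 'num' }
S is not nullable (ε ∉ FIRST(S)), so stop here.
FIRST(S - f) = { '-', 'num' }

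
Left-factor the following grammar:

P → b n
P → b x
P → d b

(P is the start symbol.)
P → b P'
P' → n
P' → x
P → d b

Left-factoring transforms A → αβ₁ | αβ₂ into A → αA' and A' → β₁ | β₂
(α is the longest common prefix among the alternatives). Repeat until
no nonterminal has two alternatives with a common prefix.

Round 1: P has alternatives sharing prefix 'b'. Introduce P': P → b P'
  Add: P' → n
  Add: P' → x

No remaining common prefixes — done.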